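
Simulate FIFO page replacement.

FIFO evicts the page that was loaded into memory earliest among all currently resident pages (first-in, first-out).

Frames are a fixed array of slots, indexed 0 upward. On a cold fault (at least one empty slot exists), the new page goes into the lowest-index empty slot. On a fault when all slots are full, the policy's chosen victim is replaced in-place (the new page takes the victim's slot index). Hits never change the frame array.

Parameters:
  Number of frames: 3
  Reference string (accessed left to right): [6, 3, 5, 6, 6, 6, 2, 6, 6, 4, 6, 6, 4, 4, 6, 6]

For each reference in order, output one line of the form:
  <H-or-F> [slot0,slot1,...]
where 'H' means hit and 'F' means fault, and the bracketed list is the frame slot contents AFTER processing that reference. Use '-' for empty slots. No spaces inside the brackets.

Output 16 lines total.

F [6,-,-]
F [6,3,-]
F [6,3,5]
H [6,3,5]
H [6,3,5]
H [6,3,5]
F [2,3,5]
F [2,6,5]
H [2,6,5]
F [2,6,4]
H [2,6,4]
H [2,6,4]
H [2,6,4]
H [2,6,4]
H [2,6,4]
H [2,6,4]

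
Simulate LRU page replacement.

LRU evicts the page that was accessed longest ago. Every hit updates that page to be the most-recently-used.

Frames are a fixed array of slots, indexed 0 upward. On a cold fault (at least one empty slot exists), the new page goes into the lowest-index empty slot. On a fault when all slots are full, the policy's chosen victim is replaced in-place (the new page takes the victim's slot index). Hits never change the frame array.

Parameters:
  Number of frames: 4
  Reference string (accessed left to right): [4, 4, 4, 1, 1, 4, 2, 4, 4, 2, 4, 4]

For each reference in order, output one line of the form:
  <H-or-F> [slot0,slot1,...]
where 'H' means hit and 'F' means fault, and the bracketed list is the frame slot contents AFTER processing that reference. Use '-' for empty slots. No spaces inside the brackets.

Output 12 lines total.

F [4,-,-,-]
H [4,-,-,-]
H [4,-,-,-]
F [4,1,-,-]
H [4,1,-,-]
H [4,1,-,-]
F [4,1,2,-]
H [4,1,2,-]
H [4,1,2,-]
H [4,1,2,-]
H [4,1,2,-]
H [4,1,2,-]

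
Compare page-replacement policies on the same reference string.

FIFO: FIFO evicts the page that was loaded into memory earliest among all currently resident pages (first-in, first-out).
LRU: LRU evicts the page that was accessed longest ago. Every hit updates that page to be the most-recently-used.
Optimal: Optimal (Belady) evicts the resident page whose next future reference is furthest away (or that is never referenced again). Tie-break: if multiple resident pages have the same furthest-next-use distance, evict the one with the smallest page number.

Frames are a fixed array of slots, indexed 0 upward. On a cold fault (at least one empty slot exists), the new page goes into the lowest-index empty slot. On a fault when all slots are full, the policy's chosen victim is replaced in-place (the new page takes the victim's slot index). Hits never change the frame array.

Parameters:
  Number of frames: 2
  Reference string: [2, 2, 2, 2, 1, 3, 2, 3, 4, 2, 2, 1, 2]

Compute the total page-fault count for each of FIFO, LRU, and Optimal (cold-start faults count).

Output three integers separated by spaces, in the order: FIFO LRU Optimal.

--- FIFO ---
  step 0: ref 2 -> FAULT, frames=[2,-] (faults so far: 1)
  step 1: ref 2 -> HIT, frames=[2,-] (faults so far: 1)
  step 2: ref 2 -> HIT, frames=[2,-] (faults so far: 1)
  step 3: ref 2 -> HIT, frames=[2,-] (faults so far: 1)
  step 4: ref 1 -> FAULT, frames=[2,1] (faults so far: 2)
  step 5: ref 3 -> FAULT, evict 2, frames=[3,1] (faults so far: 3)
  step 6: ref 2 -> FAULT, evict 1, frames=[3,2] (faults so far: 4)
  step 7: ref 3 -> HIT, frames=[3,2] (faults so far: 4)
  step 8: ref 4 -> FAULT, evict 3, frames=[4,2] (faults so far: 5)
  step 9: ref 2 -> HIT, frames=[4,2] (faults so far: 5)
  step 10: ref 2 -> HIT, frames=[4,2] (faults so far: 5)
  step 11: ref 1 -> FAULT, evict 2, frames=[4,1] (faults so far: 6)
  step 12: ref 2 -> FAULT, evict 4, frames=[2,1] (faults so far: 7)
  FIFO total faults: 7
--- LRU ---
  step 0: ref 2 -> FAULT, frames=[2,-] (faults so far: 1)
  step 1: ref 2 -> HIT, frames=[2,-] (faults so far: 1)
  step 2: ref 2 -> HIT, frames=[2,-] (faults so far: 1)
  step 3: ref 2 -> HIT, frames=[2,-] (faults so far: 1)
  step 4: ref 1 -> FAULT, frames=[2,1] (faults so far: 2)
  step 5: ref 3 -> FAULT, evict 2, frames=[3,1] (faults so far: 3)
  step 6: ref 2 -> FAULT, evict 1, frames=[3,2] (faults so far: 4)
  step 7: ref 3 -> HIT, frames=[3,2] (faults so far: 4)
  step 8: ref 4 -> FAULT, evict 2, frames=[3,4] (faults so far: 5)
  step 9: ref 2 -> FAULT, evict 3, frames=[2,4] (faults so far: 6)
  step 10: ref 2 -> HIT, frames=[2,4] (faults so far: 6)
  step 11: ref 1 -> FAULT, evict 4, frames=[2,1] (faults so far: 7)
  step 12: ref 2 -> HIT, frames=[2,1] (faults so far: 7)
  LRU total faults: 7
--- Optimal ---
  step 0: ref 2 -> FAULT, frames=[2,-] (faults so far: 1)
  step 1: ref 2 -> HIT, frames=[2,-] (faults so far: 1)
  step 2: ref 2 -> HIT, frames=[2,-] (faults so far: 1)
  step 3: ref 2 -> HIT, frames=[2,-] (faults so far: 1)
  step 4: ref 1 -> FAULT, frames=[2,1] (faults so far: 2)
  step 5: ref 3 -> FAULT, evict 1, frames=[2,3] (faults so far: 3)
  step 6: ref 2 -> HIT, frames=[2,3] (faults so far: 3)
  step 7: ref 3 -> HIT, frames=[2,3] (faults so far: 3)
  step 8: ref 4 -> FAULT, evict 3, frames=[2,4] (faults so far: 4)
  step 9: ref 2 -> HIT, frames=[2,4] (faults so far: 4)
  step 10: ref 2 -> HIT, frames=[2,4] (faults so far: 4)
  step 11: ref 1 -> FAULT, evict 4, frames=[2,1] (faults so far: 5)
  step 12: ref 2 -> HIT, frames=[2,1] (faults so far: 5)
  Optimal total faults: 5

Answer: 7 7 5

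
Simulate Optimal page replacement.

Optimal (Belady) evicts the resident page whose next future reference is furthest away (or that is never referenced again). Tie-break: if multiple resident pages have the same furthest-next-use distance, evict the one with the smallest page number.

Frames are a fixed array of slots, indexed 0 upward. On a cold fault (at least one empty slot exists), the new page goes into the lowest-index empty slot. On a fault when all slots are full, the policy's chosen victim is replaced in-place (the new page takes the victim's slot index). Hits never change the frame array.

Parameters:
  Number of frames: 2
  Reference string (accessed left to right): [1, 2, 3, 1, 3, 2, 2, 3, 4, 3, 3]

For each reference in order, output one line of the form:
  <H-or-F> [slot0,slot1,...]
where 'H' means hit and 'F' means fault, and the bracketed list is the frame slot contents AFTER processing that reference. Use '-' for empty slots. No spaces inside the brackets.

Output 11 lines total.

F [1,-]
F [1,2]
F [1,3]
H [1,3]
H [1,3]
F [2,3]
H [2,3]
H [2,3]
F [4,3]
H [4,3]
H [4,3]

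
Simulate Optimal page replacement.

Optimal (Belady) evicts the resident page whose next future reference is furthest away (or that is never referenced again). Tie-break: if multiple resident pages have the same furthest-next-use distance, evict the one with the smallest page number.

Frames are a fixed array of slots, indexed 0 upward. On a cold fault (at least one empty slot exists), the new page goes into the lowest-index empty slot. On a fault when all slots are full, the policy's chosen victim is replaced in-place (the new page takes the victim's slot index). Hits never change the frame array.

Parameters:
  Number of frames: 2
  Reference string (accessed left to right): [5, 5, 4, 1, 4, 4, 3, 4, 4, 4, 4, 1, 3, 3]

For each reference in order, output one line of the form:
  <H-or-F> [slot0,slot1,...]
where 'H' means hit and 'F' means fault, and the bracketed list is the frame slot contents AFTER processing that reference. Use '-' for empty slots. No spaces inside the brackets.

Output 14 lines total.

F [5,-]
H [5,-]
F [5,4]
F [1,4]
H [1,4]
H [1,4]
F [3,4]
H [3,4]
H [3,4]
H [3,4]
H [3,4]
F [3,1]
H [3,1]
H [3,1]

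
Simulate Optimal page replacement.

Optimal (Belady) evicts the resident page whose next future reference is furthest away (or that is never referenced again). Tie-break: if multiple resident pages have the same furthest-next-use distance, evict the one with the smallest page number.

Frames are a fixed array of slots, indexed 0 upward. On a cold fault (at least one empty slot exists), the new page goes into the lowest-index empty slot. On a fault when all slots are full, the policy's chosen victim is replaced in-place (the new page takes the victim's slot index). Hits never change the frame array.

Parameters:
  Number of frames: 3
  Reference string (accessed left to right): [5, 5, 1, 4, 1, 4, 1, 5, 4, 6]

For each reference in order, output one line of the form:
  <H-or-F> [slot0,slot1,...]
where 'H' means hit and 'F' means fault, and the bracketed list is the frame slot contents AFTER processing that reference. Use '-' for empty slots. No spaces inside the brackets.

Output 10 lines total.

F [5,-,-]
H [5,-,-]
F [5,1,-]
F [5,1,4]
H [5,1,4]
H [5,1,4]
H [5,1,4]
H [5,1,4]
H [5,1,4]
F [5,6,4]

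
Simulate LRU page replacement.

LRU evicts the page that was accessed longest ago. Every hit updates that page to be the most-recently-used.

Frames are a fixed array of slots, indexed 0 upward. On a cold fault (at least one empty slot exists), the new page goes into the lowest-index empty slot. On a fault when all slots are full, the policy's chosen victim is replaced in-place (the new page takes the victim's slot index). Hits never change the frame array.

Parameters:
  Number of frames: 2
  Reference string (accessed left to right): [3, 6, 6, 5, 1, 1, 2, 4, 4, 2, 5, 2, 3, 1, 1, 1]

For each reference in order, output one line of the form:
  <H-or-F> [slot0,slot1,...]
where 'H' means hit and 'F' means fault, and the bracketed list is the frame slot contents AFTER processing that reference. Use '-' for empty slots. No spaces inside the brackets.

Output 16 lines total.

F [3,-]
F [3,6]
H [3,6]
F [5,6]
F [5,1]
H [5,1]
F [2,1]
F [2,4]
H [2,4]
H [2,4]
F [2,5]
H [2,5]
F [2,3]
F [1,3]
H [1,3]
H [1,3]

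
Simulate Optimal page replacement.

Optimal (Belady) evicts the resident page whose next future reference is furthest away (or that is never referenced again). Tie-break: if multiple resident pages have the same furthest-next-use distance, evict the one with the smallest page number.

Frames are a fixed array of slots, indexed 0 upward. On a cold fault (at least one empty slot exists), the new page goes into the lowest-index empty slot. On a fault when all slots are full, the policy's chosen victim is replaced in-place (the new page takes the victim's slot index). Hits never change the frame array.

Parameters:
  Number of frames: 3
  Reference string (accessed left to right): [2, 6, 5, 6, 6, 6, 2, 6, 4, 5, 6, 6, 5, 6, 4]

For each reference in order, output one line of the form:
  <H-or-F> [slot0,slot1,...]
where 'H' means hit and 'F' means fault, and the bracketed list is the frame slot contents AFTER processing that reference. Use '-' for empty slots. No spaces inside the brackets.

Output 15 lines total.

F [2,-,-]
F [2,6,-]
F [2,6,5]
H [2,6,5]
H [2,6,5]
H [2,6,5]
H [2,6,5]
H [2,6,5]
F [4,6,5]
H [4,6,5]
H [4,6,5]
H [4,6,5]
H [4,6,5]
H [4,6,5]
H [4,6,5]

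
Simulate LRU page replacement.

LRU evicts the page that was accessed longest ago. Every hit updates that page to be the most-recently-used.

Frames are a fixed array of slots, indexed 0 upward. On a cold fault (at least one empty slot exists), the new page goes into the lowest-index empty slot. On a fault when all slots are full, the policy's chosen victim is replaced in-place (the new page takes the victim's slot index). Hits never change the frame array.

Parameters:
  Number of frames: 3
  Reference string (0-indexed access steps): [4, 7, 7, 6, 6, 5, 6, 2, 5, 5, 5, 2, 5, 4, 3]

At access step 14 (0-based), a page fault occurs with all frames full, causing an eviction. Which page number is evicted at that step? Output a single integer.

Answer: 2

Derivation:
Step 0: ref 4 -> FAULT, frames=[4,-,-]
Step 1: ref 7 -> FAULT, frames=[4,7,-]
Step 2: ref 7 -> HIT, frames=[4,7,-]
Step 3: ref 6 -> FAULT, frames=[4,7,6]
Step 4: ref 6 -> HIT, frames=[4,7,6]
Step 5: ref 5 -> FAULT, evict 4, frames=[5,7,6]
Step 6: ref 6 -> HIT, frames=[5,7,6]
Step 7: ref 2 -> FAULT, evict 7, frames=[5,2,6]
Step 8: ref 5 -> HIT, frames=[5,2,6]
Step 9: ref 5 -> HIT, frames=[5,2,6]
Step 10: ref 5 -> HIT, frames=[5,2,6]
Step 11: ref 2 -> HIT, frames=[5,2,6]
Step 12: ref 5 -> HIT, frames=[5,2,6]
Step 13: ref 4 -> FAULT, evict 6, frames=[5,2,4]
Step 14: ref 3 -> FAULT, evict 2, frames=[5,3,4]
At step 14: evicted page 2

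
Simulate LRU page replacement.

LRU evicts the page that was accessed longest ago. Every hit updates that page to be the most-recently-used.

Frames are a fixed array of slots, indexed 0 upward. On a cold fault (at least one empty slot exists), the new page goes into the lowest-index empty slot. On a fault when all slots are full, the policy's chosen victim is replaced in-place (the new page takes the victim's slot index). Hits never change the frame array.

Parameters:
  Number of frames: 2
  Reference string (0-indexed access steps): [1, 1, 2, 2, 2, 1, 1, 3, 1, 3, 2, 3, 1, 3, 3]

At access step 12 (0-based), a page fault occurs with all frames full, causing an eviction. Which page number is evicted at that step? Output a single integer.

Answer: 2

Derivation:
Step 0: ref 1 -> FAULT, frames=[1,-]
Step 1: ref 1 -> HIT, frames=[1,-]
Step 2: ref 2 -> FAULT, frames=[1,2]
Step 3: ref 2 -> HIT, frames=[1,2]
Step 4: ref 2 -> HIT, frames=[1,2]
Step 5: ref 1 -> HIT, frames=[1,2]
Step 6: ref 1 -> HIT, frames=[1,2]
Step 7: ref 3 -> FAULT, evict 2, frames=[1,3]
Step 8: ref 1 -> HIT, frames=[1,3]
Step 9: ref 3 -> HIT, frames=[1,3]
Step 10: ref 2 -> FAULT, evict 1, frames=[2,3]
Step 11: ref 3 -> HIT, frames=[2,3]
Step 12: ref 1 -> FAULT, evict 2, frames=[1,3]
At step 12: evicted page 2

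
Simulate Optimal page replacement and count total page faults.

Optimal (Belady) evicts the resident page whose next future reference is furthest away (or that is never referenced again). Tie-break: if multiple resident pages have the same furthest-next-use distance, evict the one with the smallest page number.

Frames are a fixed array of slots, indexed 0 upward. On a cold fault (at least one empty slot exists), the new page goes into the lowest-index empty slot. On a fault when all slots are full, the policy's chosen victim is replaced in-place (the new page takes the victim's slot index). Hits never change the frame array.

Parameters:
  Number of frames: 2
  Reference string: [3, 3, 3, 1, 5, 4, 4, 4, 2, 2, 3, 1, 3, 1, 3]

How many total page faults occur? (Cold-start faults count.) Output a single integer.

Step 0: ref 3 → FAULT, frames=[3,-]
Step 1: ref 3 → HIT, frames=[3,-]
Step 2: ref 3 → HIT, frames=[3,-]
Step 3: ref 1 → FAULT, frames=[3,1]
Step 4: ref 5 → FAULT (evict 1), frames=[3,5]
Step 5: ref 4 → FAULT (evict 5), frames=[3,4]
Step 6: ref 4 → HIT, frames=[3,4]
Step 7: ref 4 → HIT, frames=[3,4]
Step 8: ref 2 → FAULT (evict 4), frames=[3,2]
Step 9: ref 2 → HIT, frames=[3,2]
Step 10: ref 3 → HIT, frames=[3,2]
Step 11: ref 1 → FAULT (evict 2), frames=[3,1]
Step 12: ref 3 → HIT, frames=[3,1]
Step 13: ref 1 → HIT, frames=[3,1]
Step 14: ref 3 → HIT, frames=[3,1]
Total faults: 6

Answer: 6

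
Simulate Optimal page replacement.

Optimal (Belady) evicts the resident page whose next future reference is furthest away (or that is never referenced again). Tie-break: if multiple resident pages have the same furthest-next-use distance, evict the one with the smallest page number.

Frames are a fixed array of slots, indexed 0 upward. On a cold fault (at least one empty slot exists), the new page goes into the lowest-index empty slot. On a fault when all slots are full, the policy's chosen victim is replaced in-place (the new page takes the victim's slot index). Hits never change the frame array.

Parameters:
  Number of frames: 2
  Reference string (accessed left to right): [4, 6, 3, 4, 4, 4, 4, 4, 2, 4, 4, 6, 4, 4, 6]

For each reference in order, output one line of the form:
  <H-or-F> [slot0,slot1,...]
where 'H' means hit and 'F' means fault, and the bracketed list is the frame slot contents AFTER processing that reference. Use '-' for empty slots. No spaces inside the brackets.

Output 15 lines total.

F [4,-]
F [4,6]
F [4,3]
H [4,3]
H [4,3]
H [4,3]
H [4,3]
H [4,3]
F [4,2]
H [4,2]
H [4,2]
F [4,6]
H [4,6]
H [4,6]
H [4,6]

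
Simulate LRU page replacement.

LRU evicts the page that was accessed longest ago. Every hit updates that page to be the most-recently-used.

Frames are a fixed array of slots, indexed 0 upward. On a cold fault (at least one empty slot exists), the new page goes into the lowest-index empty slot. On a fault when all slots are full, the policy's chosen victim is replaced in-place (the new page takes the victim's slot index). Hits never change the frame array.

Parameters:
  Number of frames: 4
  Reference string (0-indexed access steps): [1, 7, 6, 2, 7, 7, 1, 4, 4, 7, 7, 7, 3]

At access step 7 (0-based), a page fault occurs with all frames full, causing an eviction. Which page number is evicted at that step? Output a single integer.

Answer: 6

Derivation:
Step 0: ref 1 -> FAULT, frames=[1,-,-,-]
Step 1: ref 7 -> FAULT, frames=[1,7,-,-]
Step 2: ref 6 -> FAULT, frames=[1,7,6,-]
Step 3: ref 2 -> FAULT, frames=[1,7,6,2]
Step 4: ref 7 -> HIT, frames=[1,7,6,2]
Step 5: ref 7 -> HIT, frames=[1,7,6,2]
Step 6: ref 1 -> HIT, frames=[1,7,6,2]
Step 7: ref 4 -> FAULT, evict 6, frames=[1,7,4,2]
At step 7: evicted page 6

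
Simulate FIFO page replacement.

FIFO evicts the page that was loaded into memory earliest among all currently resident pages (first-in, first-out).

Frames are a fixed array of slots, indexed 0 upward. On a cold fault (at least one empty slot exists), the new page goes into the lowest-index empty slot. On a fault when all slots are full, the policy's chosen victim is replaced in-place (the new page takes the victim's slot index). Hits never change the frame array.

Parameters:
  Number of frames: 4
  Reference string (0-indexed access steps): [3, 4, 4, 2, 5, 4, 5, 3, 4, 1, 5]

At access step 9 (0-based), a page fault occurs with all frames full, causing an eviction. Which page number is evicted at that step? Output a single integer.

Answer: 3

Derivation:
Step 0: ref 3 -> FAULT, frames=[3,-,-,-]
Step 1: ref 4 -> FAULT, frames=[3,4,-,-]
Step 2: ref 4 -> HIT, frames=[3,4,-,-]
Step 3: ref 2 -> FAULT, frames=[3,4,2,-]
Step 4: ref 5 -> FAULT, frames=[3,4,2,5]
Step 5: ref 4 -> HIT, frames=[3,4,2,5]
Step 6: ref 5 -> HIT, frames=[3,4,2,5]
Step 7: ref 3 -> HIT, frames=[3,4,2,5]
Step 8: ref 4 -> HIT, frames=[3,4,2,5]
Step 9: ref 1 -> FAULT, evict 3, frames=[1,4,2,5]
At step 9: evicted page 3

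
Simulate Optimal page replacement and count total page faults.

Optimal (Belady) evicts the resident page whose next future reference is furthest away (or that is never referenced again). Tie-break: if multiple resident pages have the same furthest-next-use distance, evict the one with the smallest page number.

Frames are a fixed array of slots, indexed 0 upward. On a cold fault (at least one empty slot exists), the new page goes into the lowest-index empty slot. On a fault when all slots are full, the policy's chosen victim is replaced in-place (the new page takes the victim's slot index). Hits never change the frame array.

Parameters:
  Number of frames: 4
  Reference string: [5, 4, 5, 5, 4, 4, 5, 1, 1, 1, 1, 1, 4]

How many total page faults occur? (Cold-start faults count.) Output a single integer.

Answer: 3

Derivation:
Step 0: ref 5 → FAULT, frames=[5,-,-,-]
Step 1: ref 4 → FAULT, frames=[5,4,-,-]
Step 2: ref 5 → HIT, frames=[5,4,-,-]
Step 3: ref 5 → HIT, frames=[5,4,-,-]
Step 4: ref 4 → HIT, frames=[5,4,-,-]
Step 5: ref 4 → HIT, frames=[5,4,-,-]
Step 6: ref 5 → HIT, frames=[5,4,-,-]
Step 7: ref 1 → FAULT, frames=[5,4,1,-]
Step 8: ref 1 → HIT, frames=[5,4,1,-]
Step 9: ref 1 → HIT, frames=[5,4,1,-]
Step 10: ref 1 → HIT, frames=[5,4,1,-]
Step 11: ref 1 → HIT, frames=[5,4,1,-]
Step 12: ref 4 → HIT, frames=[5,4,1,-]
Total faults: 3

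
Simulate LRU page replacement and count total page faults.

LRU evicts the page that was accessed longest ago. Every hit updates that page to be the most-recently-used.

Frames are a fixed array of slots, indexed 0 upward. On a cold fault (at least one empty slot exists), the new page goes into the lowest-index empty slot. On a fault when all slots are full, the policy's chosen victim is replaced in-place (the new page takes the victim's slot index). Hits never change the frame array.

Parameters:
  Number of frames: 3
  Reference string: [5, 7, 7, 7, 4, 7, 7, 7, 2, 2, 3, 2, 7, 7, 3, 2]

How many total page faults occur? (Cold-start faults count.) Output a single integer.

Answer: 5

Derivation:
Step 0: ref 5 → FAULT, frames=[5,-,-]
Step 1: ref 7 → FAULT, frames=[5,7,-]
Step 2: ref 7 → HIT, frames=[5,7,-]
Step 3: ref 7 → HIT, frames=[5,7,-]
Step 4: ref 4 → FAULT, frames=[5,7,4]
Step 5: ref 7 → HIT, frames=[5,7,4]
Step 6: ref 7 → HIT, frames=[5,7,4]
Step 7: ref 7 → HIT, frames=[5,7,4]
Step 8: ref 2 → FAULT (evict 5), frames=[2,7,4]
Step 9: ref 2 → HIT, frames=[2,7,4]
Step 10: ref 3 → FAULT (evict 4), frames=[2,7,3]
Step 11: ref 2 → HIT, frames=[2,7,3]
Step 12: ref 7 → HIT, frames=[2,7,3]
Step 13: ref 7 → HIT, frames=[2,7,3]
Step 14: ref 3 → HIT, frames=[2,7,3]
Step 15: ref 2 → HIT, frames=[2,7,3]
Total faults: 5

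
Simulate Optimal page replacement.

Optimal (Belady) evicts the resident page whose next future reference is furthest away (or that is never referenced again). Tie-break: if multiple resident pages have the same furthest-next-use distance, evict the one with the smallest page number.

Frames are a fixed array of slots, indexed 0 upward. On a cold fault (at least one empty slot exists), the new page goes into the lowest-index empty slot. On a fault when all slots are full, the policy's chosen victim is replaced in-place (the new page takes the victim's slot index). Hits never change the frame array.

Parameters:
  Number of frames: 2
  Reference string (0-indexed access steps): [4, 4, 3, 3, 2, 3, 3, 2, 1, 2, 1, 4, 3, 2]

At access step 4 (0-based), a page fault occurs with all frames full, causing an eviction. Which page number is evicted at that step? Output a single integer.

Step 0: ref 4 -> FAULT, frames=[4,-]
Step 1: ref 4 -> HIT, frames=[4,-]
Step 2: ref 3 -> FAULT, frames=[4,3]
Step 3: ref 3 -> HIT, frames=[4,3]
Step 4: ref 2 -> FAULT, evict 4, frames=[2,3]
At step 4: evicted page 4

Answer: 4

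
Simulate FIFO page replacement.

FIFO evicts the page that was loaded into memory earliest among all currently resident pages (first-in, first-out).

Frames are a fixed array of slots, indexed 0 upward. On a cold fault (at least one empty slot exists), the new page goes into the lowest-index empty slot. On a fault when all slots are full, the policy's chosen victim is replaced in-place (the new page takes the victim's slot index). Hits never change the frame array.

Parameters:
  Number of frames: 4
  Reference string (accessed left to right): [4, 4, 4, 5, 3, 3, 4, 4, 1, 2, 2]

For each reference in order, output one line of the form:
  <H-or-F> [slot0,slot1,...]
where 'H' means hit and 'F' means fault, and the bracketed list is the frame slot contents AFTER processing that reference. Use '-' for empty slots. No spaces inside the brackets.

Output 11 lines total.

F [4,-,-,-]
H [4,-,-,-]
H [4,-,-,-]
F [4,5,-,-]
F [4,5,3,-]
H [4,5,3,-]
H [4,5,3,-]
H [4,5,3,-]
F [4,5,3,1]
F [2,5,3,1]
H [2,5,3,1]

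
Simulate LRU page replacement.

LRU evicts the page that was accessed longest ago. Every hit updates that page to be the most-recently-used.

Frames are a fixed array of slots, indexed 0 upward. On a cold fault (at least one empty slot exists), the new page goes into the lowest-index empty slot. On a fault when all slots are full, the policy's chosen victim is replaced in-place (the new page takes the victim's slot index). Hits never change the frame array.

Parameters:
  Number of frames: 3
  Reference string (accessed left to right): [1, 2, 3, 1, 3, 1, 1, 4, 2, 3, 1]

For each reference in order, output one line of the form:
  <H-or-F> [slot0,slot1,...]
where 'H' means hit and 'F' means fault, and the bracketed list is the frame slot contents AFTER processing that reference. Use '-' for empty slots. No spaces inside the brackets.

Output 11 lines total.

F [1,-,-]
F [1,2,-]
F [1,2,3]
H [1,2,3]
H [1,2,3]
H [1,2,3]
H [1,2,3]
F [1,4,3]
F [1,4,2]
F [3,4,2]
F [3,1,2]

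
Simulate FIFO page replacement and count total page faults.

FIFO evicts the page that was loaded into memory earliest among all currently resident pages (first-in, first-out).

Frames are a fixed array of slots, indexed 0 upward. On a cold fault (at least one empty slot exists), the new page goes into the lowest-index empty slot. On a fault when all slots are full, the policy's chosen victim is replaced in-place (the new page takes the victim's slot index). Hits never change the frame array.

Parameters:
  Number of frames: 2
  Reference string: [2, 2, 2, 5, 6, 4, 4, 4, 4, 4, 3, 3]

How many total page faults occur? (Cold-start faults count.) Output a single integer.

Step 0: ref 2 → FAULT, frames=[2,-]
Step 1: ref 2 → HIT, frames=[2,-]
Step 2: ref 2 → HIT, frames=[2,-]
Step 3: ref 5 → FAULT, frames=[2,5]
Step 4: ref 6 → FAULT (evict 2), frames=[6,5]
Step 5: ref 4 → FAULT (evict 5), frames=[6,4]
Step 6: ref 4 → HIT, frames=[6,4]
Step 7: ref 4 → HIT, frames=[6,4]
Step 8: ref 4 → HIT, frames=[6,4]
Step 9: ref 4 → HIT, frames=[6,4]
Step 10: ref 3 → FAULT (evict 6), frames=[3,4]
Step 11: ref 3 → HIT, frames=[3,4]
Total faults: 5

Answer: 5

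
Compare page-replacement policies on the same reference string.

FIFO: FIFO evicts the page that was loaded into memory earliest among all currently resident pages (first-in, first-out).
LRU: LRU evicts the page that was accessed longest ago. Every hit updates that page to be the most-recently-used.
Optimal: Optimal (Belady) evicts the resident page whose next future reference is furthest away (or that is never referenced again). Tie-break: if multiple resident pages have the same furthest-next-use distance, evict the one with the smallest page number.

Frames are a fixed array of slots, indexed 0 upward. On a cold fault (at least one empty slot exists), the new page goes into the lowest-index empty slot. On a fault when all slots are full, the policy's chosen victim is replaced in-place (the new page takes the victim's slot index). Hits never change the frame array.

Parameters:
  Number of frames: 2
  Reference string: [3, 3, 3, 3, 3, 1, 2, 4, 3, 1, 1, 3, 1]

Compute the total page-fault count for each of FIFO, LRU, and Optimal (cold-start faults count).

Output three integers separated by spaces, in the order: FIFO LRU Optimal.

--- FIFO ---
  step 0: ref 3 -> FAULT, frames=[3,-] (faults so far: 1)
  step 1: ref 3 -> HIT, frames=[3,-] (faults so far: 1)
  step 2: ref 3 -> HIT, frames=[3,-] (faults so far: 1)
  step 3: ref 3 -> HIT, frames=[3,-] (faults so far: 1)
  step 4: ref 3 -> HIT, frames=[3,-] (faults so far: 1)
  step 5: ref 1 -> FAULT, frames=[3,1] (faults so far: 2)
  step 6: ref 2 -> FAULT, evict 3, frames=[2,1] (faults so far: 3)
  step 7: ref 4 -> FAULT, evict 1, frames=[2,4] (faults so far: 4)
  step 8: ref 3 -> FAULT, evict 2, frames=[3,4] (faults so far: 5)
  step 9: ref 1 -> FAULT, evict 4, frames=[3,1] (faults so far: 6)
  step 10: ref 1 -> HIT, frames=[3,1] (faults so far: 6)
  step 11: ref 3 -> HIT, frames=[3,1] (faults so far: 6)
  step 12: ref 1 -> HIT, frames=[3,1] (faults so far: 6)
  FIFO total faults: 6
--- LRU ---
  step 0: ref 3 -> FAULT, frames=[3,-] (faults so far: 1)
  step 1: ref 3 -> HIT, frames=[3,-] (faults so far: 1)
  step 2: ref 3 -> HIT, frames=[3,-] (faults so far: 1)
  step 3: ref 3 -> HIT, frames=[3,-] (faults so far: 1)
  step 4: ref 3 -> HIT, frames=[3,-] (faults so far: 1)
  step 5: ref 1 -> FAULT, frames=[3,1] (faults so far: 2)
  step 6: ref 2 -> FAULT, evict 3, frames=[2,1] (faults so far: 3)
  step 7: ref 4 -> FAULT, evict 1, frames=[2,4] (faults so far: 4)
  step 8: ref 3 -> FAULT, evict 2, frames=[3,4] (faults so far: 5)
  step 9: ref 1 -> FAULT, evict 4, frames=[3,1] (faults so far: 6)
  step 10: ref 1 -> HIT, frames=[3,1] (faults so far: 6)
  step 11: ref 3 -> HIT, frames=[3,1] (faults so far: 6)
  step 12: ref 1 -> HIT, frames=[3,1] (faults so far: 6)
  LRU total faults: 6
--- Optimal ---
  step 0: ref 3 -> FAULT, frames=[3,-] (faults so far: 1)
  step 1: ref 3 -> HIT, frames=[3,-] (faults so far: 1)
  step 2: ref 3 -> HIT, frames=[3,-] (faults so far: 1)
  step 3: ref 3 -> HIT, frames=[3,-] (faults so far: 1)
  step 4: ref 3 -> HIT, frames=[3,-] (faults so far: 1)
  step 5: ref 1 -> FAULT, frames=[3,1] (faults so far: 2)
  step 6: ref 2 -> FAULT, evict 1, frames=[3,2] (faults so far: 3)
  step 7: ref 4 -> FAULT, evict 2, frames=[3,4] (faults so far: 4)
  step 8: ref 3 -> HIT, frames=[3,4] (faults so far: 4)
  step 9: ref 1 -> FAULT, evict 4, frames=[3,1] (faults so far: 5)
  step 10: ref 1 -> HIT, frames=[3,1] (faults so far: 5)
  step 11: ref 3 -> HIT, frames=[3,1] (faults so far: 5)
  step 12: ref 1 -> HIT, frames=[3,1] (faults so far: 5)
  Optimal total faults: 5

Answer: 6 6 5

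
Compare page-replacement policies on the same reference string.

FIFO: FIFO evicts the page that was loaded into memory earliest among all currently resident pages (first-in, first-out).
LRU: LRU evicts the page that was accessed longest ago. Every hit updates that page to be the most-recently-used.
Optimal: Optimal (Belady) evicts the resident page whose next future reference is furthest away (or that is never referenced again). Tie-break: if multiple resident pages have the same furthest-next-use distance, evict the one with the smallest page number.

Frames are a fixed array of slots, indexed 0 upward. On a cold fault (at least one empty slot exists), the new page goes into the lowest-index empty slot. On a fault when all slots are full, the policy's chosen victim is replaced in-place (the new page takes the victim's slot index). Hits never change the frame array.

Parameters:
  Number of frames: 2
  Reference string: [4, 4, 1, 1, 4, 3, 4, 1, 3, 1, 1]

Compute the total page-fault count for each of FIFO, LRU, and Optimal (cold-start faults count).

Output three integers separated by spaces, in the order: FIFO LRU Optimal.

--- FIFO ---
  step 0: ref 4 -> FAULT, frames=[4,-] (faults so far: 1)
  step 1: ref 4 -> HIT, frames=[4,-] (faults so far: 1)
  step 2: ref 1 -> FAULT, frames=[4,1] (faults so far: 2)
  step 3: ref 1 -> HIT, frames=[4,1] (faults so far: 2)
  step 4: ref 4 -> HIT, frames=[4,1] (faults so far: 2)
  step 5: ref 3 -> FAULT, evict 4, frames=[3,1] (faults so far: 3)
  step 6: ref 4 -> FAULT, evict 1, frames=[3,4] (faults so far: 4)
  step 7: ref 1 -> FAULT, evict 3, frames=[1,4] (faults so far: 5)
  step 8: ref 3 -> FAULT, evict 4, frames=[1,3] (faults so far: 6)
  step 9: ref 1 -> HIT, frames=[1,3] (faults so far: 6)
  step 10: ref 1 -> HIT, frames=[1,3] (faults so far: 6)
  FIFO total faults: 6
--- LRU ---
  step 0: ref 4 -> FAULT, frames=[4,-] (faults so far: 1)
  step 1: ref 4 -> HIT, frames=[4,-] (faults so far: 1)
  step 2: ref 1 -> FAULT, frames=[4,1] (faults so far: 2)
  step 3: ref 1 -> HIT, frames=[4,1] (faults so far: 2)
  step 4: ref 4 -> HIT, frames=[4,1] (faults so far: 2)
  step 5: ref 3 -> FAULT, evict 1, frames=[4,3] (faults so far: 3)
  step 6: ref 4 -> HIT, frames=[4,3] (faults so far: 3)
  step 7: ref 1 -> FAULT, evict 3, frames=[4,1] (faults so far: 4)
  step 8: ref 3 -> FAULT, evict 4, frames=[3,1] (faults so far: 5)
  step 9: ref 1 -> HIT, frames=[3,1] (faults so far: 5)
  step 10: ref 1 -> HIT, frames=[3,1] (faults so far: 5)
  LRU total faults: 5
--- Optimal ---
  step 0: ref 4 -> FAULT, frames=[4,-] (faults so far: 1)
  step 1: ref 4 -> HIT, frames=[4,-] (faults so far: 1)
  step 2: ref 1 -> FAULT, frames=[4,1] (faults so far: 2)
  step 3: ref 1 -> HIT, frames=[4,1] (faults so far: 2)
  step 4: ref 4 -> HIT, frames=[4,1] (faults so far: 2)
  step 5: ref 3 -> FAULT, evict 1, frames=[4,3] (faults so far: 3)
  step 6: ref 4 -> HIT, frames=[4,3] (faults so far: 3)
  step 7: ref 1 -> FAULT, evict 4, frames=[1,3] (faults so far: 4)
  step 8: ref 3 -> HIT, frames=[1,3] (faults so far: 4)
  step 9: ref 1 -> HIT, frames=[1,3] (faults so far: 4)
  step 10: ref 1 -> HIT, frames=[1,3] (faults so far: 4)
  Optimal total faults: 4

Answer: 6 5 4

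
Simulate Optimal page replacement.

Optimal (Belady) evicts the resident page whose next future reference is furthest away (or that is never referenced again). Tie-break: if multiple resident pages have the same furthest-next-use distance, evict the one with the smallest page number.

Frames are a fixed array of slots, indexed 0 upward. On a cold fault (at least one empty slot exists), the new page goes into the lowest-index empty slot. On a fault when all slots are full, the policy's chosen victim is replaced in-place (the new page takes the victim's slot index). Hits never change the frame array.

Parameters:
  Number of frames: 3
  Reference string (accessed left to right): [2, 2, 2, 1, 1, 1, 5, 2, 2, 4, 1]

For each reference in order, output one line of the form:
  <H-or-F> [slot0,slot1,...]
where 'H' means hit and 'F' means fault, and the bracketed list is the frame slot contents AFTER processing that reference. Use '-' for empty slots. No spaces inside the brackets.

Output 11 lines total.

F [2,-,-]
H [2,-,-]
H [2,-,-]
F [2,1,-]
H [2,1,-]
H [2,1,-]
F [2,1,5]
H [2,1,5]
H [2,1,5]
F [4,1,5]
H [4,1,5]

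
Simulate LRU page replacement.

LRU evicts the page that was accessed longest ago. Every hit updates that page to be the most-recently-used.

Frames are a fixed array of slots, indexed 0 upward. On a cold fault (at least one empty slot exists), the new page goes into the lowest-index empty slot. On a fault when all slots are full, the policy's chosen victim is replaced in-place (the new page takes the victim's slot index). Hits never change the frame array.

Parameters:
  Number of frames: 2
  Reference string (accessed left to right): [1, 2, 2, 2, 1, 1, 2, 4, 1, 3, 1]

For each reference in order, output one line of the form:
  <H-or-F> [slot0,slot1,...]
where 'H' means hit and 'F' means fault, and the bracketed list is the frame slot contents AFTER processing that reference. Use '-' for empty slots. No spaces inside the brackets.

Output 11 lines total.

F [1,-]
F [1,2]
H [1,2]
H [1,2]
H [1,2]
H [1,2]
H [1,2]
F [4,2]
F [4,1]
F [3,1]
H [3,1]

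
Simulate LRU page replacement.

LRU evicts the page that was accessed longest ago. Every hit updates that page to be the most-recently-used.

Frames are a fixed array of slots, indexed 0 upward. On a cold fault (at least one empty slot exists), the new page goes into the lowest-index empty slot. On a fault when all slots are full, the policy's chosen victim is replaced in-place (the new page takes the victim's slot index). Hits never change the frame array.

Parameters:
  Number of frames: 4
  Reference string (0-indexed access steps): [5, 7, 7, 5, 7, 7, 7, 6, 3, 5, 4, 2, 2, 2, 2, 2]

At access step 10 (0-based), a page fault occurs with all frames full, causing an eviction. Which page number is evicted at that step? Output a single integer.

Answer: 7

Derivation:
Step 0: ref 5 -> FAULT, frames=[5,-,-,-]
Step 1: ref 7 -> FAULT, frames=[5,7,-,-]
Step 2: ref 7 -> HIT, frames=[5,7,-,-]
Step 3: ref 5 -> HIT, frames=[5,7,-,-]
Step 4: ref 7 -> HIT, frames=[5,7,-,-]
Step 5: ref 7 -> HIT, frames=[5,7,-,-]
Step 6: ref 7 -> HIT, frames=[5,7,-,-]
Step 7: ref 6 -> FAULT, frames=[5,7,6,-]
Step 8: ref 3 -> FAULT, frames=[5,7,6,3]
Step 9: ref 5 -> HIT, frames=[5,7,6,3]
Step 10: ref 4 -> FAULT, evict 7, frames=[5,4,6,3]
At step 10: evicted page 7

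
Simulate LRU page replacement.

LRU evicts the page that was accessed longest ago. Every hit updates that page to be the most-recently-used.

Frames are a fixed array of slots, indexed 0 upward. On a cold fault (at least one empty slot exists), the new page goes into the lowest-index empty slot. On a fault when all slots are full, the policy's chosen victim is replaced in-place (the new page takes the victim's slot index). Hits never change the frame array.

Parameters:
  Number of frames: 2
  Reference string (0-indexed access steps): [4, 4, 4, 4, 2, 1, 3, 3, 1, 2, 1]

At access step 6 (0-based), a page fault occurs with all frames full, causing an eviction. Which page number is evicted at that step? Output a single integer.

Answer: 2

Derivation:
Step 0: ref 4 -> FAULT, frames=[4,-]
Step 1: ref 4 -> HIT, frames=[4,-]
Step 2: ref 4 -> HIT, frames=[4,-]
Step 3: ref 4 -> HIT, frames=[4,-]
Step 4: ref 2 -> FAULT, frames=[4,2]
Step 5: ref 1 -> FAULT, evict 4, frames=[1,2]
Step 6: ref 3 -> FAULT, evict 2, frames=[1,3]
At step 6: evicted page 2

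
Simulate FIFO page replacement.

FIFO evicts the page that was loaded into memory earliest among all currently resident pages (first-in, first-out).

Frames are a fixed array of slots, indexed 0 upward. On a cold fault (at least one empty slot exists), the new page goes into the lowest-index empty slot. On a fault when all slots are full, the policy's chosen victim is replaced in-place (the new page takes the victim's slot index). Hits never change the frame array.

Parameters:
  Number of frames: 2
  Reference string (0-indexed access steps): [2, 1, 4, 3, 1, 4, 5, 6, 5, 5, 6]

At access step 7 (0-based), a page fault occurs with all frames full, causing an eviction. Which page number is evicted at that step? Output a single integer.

Step 0: ref 2 -> FAULT, frames=[2,-]
Step 1: ref 1 -> FAULT, frames=[2,1]
Step 2: ref 4 -> FAULT, evict 2, frames=[4,1]
Step 3: ref 3 -> FAULT, evict 1, frames=[4,3]
Step 4: ref 1 -> FAULT, evict 4, frames=[1,3]
Step 5: ref 4 -> FAULT, evict 3, frames=[1,4]
Step 6: ref 5 -> FAULT, evict 1, frames=[5,4]
Step 7: ref 6 -> FAULT, evict 4, frames=[5,6]
At step 7: evicted page 4

Answer: 4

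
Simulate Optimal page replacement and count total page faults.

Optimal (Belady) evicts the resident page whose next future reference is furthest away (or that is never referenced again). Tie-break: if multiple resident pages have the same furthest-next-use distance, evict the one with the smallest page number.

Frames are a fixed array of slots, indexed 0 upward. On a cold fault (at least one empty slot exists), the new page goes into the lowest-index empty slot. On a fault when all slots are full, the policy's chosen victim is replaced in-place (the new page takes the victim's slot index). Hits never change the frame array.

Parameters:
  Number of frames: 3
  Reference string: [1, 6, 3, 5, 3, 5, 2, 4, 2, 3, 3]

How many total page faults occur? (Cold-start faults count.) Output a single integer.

Answer: 6

Derivation:
Step 0: ref 1 → FAULT, frames=[1,-,-]
Step 1: ref 6 → FAULT, frames=[1,6,-]
Step 2: ref 3 → FAULT, frames=[1,6,3]
Step 3: ref 5 → FAULT (evict 1), frames=[5,6,3]
Step 4: ref 3 → HIT, frames=[5,6,3]
Step 5: ref 5 → HIT, frames=[5,6,3]
Step 6: ref 2 → FAULT (evict 5), frames=[2,6,3]
Step 7: ref 4 → FAULT (evict 6), frames=[2,4,3]
Step 8: ref 2 → HIT, frames=[2,4,3]
Step 9: ref 3 → HIT, frames=[2,4,3]
Step 10: ref 3 → HIT, frames=[2,4,3]
Total faults: 6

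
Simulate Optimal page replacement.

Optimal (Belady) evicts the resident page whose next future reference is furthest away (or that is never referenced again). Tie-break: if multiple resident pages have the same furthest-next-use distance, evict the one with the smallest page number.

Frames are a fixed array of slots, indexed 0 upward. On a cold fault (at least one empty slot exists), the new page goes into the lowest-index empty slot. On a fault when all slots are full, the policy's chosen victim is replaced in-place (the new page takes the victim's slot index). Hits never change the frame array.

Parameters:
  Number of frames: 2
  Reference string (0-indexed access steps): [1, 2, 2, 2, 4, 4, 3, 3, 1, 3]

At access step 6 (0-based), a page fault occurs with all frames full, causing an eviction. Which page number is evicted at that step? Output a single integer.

Step 0: ref 1 -> FAULT, frames=[1,-]
Step 1: ref 2 -> FAULT, frames=[1,2]
Step 2: ref 2 -> HIT, frames=[1,2]
Step 3: ref 2 -> HIT, frames=[1,2]
Step 4: ref 4 -> FAULT, evict 2, frames=[1,4]
Step 5: ref 4 -> HIT, frames=[1,4]
Step 6: ref 3 -> FAULT, evict 4, frames=[1,3]
At step 6: evicted page 4

Answer: 4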